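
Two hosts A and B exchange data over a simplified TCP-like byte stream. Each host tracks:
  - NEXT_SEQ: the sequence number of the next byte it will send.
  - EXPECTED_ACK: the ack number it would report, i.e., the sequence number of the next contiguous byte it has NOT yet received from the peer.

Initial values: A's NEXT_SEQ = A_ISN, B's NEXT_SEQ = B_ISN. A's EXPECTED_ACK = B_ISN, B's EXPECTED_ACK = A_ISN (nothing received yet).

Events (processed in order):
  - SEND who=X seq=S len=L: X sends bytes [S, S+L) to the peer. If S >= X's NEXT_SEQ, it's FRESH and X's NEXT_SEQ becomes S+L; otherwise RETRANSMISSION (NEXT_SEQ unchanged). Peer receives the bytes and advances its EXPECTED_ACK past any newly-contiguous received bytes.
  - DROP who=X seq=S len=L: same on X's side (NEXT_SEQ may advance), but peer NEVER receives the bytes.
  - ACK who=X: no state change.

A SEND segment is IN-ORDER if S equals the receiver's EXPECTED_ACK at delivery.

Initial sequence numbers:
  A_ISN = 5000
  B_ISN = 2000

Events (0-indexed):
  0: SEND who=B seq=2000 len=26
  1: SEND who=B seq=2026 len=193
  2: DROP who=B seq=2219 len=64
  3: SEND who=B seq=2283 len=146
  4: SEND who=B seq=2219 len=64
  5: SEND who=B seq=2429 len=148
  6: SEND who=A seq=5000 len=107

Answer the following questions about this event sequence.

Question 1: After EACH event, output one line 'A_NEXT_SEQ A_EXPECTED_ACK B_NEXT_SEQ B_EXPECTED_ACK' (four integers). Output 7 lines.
5000 2026 2026 5000
5000 2219 2219 5000
5000 2219 2283 5000
5000 2219 2429 5000
5000 2429 2429 5000
5000 2577 2577 5000
5107 2577 2577 5107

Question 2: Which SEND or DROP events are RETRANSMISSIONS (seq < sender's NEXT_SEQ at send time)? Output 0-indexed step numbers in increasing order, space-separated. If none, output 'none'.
Answer: 4

Derivation:
Step 0: SEND seq=2000 -> fresh
Step 1: SEND seq=2026 -> fresh
Step 2: DROP seq=2219 -> fresh
Step 3: SEND seq=2283 -> fresh
Step 4: SEND seq=2219 -> retransmit
Step 5: SEND seq=2429 -> fresh
Step 6: SEND seq=5000 -> fresh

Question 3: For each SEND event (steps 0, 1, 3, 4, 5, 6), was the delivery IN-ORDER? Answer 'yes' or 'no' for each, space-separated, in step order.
Step 0: SEND seq=2000 -> in-order
Step 1: SEND seq=2026 -> in-order
Step 3: SEND seq=2283 -> out-of-order
Step 4: SEND seq=2219 -> in-order
Step 5: SEND seq=2429 -> in-order
Step 6: SEND seq=5000 -> in-order

Answer: yes yes no yes yes yes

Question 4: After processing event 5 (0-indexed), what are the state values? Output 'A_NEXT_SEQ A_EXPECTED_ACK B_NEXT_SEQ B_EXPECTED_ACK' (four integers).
After event 0: A_seq=5000 A_ack=2026 B_seq=2026 B_ack=5000
After event 1: A_seq=5000 A_ack=2219 B_seq=2219 B_ack=5000
After event 2: A_seq=5000 A_ack=2219 B_seq=2283 B_ack=5000
After event 3: A_seq=5000 A_ack=2219 B_seq=2429 B_ack=5000
After event 4: A_seq=5000 A_ack=2429 B_seq=2429 B_ack=5000
After event 5: A_seq=5000 A_ack=2577 B_seq=2577 B_ack=5000

5000 2577 2577 5000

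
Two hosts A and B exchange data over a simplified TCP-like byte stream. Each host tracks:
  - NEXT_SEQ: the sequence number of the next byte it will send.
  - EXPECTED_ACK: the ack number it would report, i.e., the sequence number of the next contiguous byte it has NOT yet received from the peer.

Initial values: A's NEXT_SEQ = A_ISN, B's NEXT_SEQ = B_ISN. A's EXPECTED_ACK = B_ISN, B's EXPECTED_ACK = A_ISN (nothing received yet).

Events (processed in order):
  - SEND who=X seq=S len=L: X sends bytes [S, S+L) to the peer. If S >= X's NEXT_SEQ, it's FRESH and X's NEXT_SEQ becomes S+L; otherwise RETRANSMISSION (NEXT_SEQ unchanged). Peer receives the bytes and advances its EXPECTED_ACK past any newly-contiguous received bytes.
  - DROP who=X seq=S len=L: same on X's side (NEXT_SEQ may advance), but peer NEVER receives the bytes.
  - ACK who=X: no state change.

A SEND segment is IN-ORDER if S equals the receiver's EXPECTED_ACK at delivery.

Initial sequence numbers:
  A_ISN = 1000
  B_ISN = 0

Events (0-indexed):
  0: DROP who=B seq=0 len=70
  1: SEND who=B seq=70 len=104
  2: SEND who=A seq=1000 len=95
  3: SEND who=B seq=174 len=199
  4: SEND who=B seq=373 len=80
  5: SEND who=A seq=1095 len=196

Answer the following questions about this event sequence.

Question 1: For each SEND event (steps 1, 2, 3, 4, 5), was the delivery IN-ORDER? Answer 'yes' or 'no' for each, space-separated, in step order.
Step 1: SEND seq=70 -> out-of-order
Step 2: SEND seq=1000 -> in-order
Step 3: SEND seq=174 -> out-of-order
Step 4: SEND seq=373 -> out-of-order
Step 5: SEND seq=1095 -> in-order

Answer: no yes no no yes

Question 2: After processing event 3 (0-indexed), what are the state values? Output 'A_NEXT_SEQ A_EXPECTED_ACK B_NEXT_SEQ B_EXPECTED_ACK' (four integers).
After event 0: A_seq=1000 A_ack=0 B_seq=70 B_ack=1000
After event 1: A_seq=1000 A_ack=0 B_seq=174 B_ack=1000
After event 2: A_seq=1095 A_ack=0 B_seq=174 B_ack=1095
After event 3: A_seq=1095 A_ack=0 B_seq=373 B_ack=1095

1095 0 373 1095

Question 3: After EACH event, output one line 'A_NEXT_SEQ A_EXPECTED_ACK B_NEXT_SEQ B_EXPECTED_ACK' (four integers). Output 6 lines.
1000 0 70 1000
1000 0 174 1000
1095 0 174 1095
1095 0 373 1095
1095 0 453 1095
1291 0 453 1291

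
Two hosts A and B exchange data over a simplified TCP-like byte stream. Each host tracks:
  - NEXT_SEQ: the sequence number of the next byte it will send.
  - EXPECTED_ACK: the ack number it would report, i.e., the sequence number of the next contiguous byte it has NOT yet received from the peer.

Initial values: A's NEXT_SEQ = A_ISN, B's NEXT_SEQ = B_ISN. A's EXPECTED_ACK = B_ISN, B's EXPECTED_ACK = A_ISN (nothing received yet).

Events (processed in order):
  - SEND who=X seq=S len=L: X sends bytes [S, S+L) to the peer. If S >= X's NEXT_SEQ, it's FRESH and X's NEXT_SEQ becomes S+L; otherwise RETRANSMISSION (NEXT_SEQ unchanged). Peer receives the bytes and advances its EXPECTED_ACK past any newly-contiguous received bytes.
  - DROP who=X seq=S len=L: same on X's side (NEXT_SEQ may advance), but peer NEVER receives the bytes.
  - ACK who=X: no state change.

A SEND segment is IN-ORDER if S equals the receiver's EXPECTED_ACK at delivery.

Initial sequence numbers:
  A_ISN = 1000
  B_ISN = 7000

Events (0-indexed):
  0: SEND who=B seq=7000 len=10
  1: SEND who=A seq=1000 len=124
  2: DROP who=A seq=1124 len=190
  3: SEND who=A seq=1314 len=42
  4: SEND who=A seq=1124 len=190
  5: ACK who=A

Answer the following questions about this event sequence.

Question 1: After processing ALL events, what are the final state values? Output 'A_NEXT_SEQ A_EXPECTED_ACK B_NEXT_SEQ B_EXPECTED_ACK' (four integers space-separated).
After event 0: A_seq=1000 A_ack=7010 B_seq=7010 B_ack=1000
After event 1: A_seq=1124 A_ack=7010 B_seq=7010 B_ack=1124
After event 2: A_seq=1314 A_ack=7010 B_seq=7010 B_ack=1124
After event 3: A_seq=1356 A_ack=7010 B_seq=7010 B_ack=1124
After event 4: A_seq=1356 A_ack=7010 B_seq=7010 B_ack=1356
After event 5: A_seq=1356 A_ack=7010 B_seq=7010 B_ack=1356

Answer: 1356 7010 7010 1356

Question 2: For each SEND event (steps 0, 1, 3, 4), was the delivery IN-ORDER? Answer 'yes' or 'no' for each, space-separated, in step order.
Answer: yes yes no yes

Derivation:
Step 0: SEND seq=7000 -> in-order
Step 1: SEND seq=1000 -> in-order
Step 3: SEND seq=1314 -> out-of-order
Step 4: SEND seq=1124 -> in-order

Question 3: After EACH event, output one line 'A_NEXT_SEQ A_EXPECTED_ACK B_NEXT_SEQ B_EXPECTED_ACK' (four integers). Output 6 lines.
1000 7010 7010 1000
1124 7010 7010 1124
1314 7010 7010 1124
1356 7010 7010 1124
1356 7010 7010 1356
1356 7010 7010 1356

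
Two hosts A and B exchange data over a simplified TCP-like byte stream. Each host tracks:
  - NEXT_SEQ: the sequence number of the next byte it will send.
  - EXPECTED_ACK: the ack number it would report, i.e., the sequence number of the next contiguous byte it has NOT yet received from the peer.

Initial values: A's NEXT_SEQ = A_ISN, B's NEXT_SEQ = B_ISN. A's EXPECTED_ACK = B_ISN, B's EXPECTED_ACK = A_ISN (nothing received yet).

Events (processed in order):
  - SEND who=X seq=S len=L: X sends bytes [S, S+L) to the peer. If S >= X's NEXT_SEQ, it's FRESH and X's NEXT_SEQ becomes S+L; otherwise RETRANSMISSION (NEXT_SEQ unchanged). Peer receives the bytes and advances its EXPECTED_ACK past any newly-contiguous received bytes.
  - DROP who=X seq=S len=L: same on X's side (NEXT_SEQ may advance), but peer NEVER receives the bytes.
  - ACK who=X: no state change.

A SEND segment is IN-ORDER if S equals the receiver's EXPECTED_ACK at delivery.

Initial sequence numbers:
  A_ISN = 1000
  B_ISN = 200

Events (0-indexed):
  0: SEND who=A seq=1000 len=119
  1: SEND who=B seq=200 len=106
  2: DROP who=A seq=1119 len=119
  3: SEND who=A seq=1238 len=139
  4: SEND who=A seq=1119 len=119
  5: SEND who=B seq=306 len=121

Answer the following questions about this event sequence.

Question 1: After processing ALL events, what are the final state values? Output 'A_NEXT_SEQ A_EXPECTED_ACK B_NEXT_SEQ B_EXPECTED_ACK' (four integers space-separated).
Answer: 1377 427 427 1377

Derivation:
After event 0: A_seq=1119 A_ack=200 B_seq=200 B_ack=1119
After event 1: A_seq=1119 A_ack=306 B_seq=306 B_ack=1119
After event 2: A_seq=1238 A_ack=306 B_seq=306 B_ack=1119
After event 3: A_seq=1377 A_ack=306 B_seq=306 B_ack=1119
After event 4: A_seq=1377 A_ack=306 B_seq=306 B_ack=1377
After event 5: A_seq=1377 A_ack=427 B_seq=427 B_ack=1377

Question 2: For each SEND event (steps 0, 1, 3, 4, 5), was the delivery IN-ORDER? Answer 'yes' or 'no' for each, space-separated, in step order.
Step 0: SEND seq=1000 -> in-order
Step 1: SEND seq=200 -> in-order
Step 3: SEND seq=1238 -> out-of-order
Step 4: SEND seq=1119 -> in-order
Step 5: SEND seq=306 -> in-order

Answer: yes yes no yes yes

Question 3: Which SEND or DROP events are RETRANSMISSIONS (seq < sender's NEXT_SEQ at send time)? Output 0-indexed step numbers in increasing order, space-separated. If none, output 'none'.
Step 0: SEND seq=1000 -> fresh
Step 1: SEND seq=200 -> fresh
Step 2: DROP seq=1119 -> fresh
Step 3: SEND seq=1238 -> fresh
Step 4: SEND seq=1119 -> retransmit
Step 5: SEND seq=306 -> fresh

Answer: 4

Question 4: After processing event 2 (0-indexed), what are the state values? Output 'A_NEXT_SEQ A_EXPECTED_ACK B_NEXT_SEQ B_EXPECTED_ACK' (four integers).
After event 0: A_seq=1119 A_ack=200 B_seq=200 B_ack=1119
After event 1: A_seq=1119 A_ack=306 B_seq=306 B_ack=1119
After event 2: A_seq=1238 A_ack=306 B_seq=306 B_ack=1119

1238 306 306 1119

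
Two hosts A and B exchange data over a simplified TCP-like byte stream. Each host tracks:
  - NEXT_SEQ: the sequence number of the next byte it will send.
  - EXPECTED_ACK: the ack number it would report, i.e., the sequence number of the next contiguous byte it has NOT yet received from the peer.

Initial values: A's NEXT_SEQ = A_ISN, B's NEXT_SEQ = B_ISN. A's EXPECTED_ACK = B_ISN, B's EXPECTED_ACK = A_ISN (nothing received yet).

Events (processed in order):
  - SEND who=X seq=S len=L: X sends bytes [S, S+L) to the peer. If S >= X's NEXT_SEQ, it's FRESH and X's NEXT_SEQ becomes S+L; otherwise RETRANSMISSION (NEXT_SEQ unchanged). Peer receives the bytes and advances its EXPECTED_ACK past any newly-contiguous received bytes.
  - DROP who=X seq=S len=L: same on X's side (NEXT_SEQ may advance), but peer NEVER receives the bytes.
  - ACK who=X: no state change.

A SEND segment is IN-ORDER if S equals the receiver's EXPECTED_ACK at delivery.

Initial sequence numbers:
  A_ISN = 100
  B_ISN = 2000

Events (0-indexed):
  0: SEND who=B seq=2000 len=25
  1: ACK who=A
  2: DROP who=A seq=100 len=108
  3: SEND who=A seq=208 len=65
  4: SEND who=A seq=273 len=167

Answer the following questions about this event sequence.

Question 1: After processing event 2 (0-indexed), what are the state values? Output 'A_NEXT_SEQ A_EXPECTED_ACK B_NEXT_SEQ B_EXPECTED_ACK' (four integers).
After event 0: A_seq=100 A_ack=2025 B_seq=2025 B_ack=100
After event 1: A_seq=100 A_ack=2025 B_seq=2025 B_ack=100
After event 2: A_seq=208 A_ack=2025 B_seq=2025 B_ack=100

208 2025 2025 100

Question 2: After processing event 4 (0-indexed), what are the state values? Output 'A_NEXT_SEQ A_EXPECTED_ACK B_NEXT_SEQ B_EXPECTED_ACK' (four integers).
After event 0: A_seq=100 A_ack=2025 B_seq=2025 B_ack=100
After event 1: A_seq=100 A_ack=2025 B_seq=2025 B_ack=100
After event 2: A_seq=208 A_ack=2025 B_seq=2025 B_ack=100
After event 3: A_seq=273 A_ack=2025 B_seq=2025 B_ack=100
After event 4: A_seq=440 A_ack=2025 B_seq=2025 B_ack=100

440 2025 2025 100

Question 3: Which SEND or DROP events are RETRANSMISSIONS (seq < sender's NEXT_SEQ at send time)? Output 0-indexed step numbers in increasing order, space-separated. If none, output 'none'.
Answer: none

Derivation:
Step 0: SEND seq=2000 -> fresh
Step 2: DROP seq=100 -> fresh
Step 3: SEND seq=208 -> fresh
Step 4: SEND seq=273 -> fresh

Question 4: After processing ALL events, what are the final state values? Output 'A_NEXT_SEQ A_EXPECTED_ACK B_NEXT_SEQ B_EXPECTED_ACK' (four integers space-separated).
After event 0: A_seq=100 A_ack=2025 B_seq=2025 B_ack=100
After event 1: A_seq=100 A_ack=2025 B_seq=2025 B_ack=100
After event 2: A_seq=208 A_ack=2025 B_seq=2025 B_ack=100
After event 3: A_seq=273 A_ack=2025 B_seq=2025 B_ack=100
After event 4: A_seq=440 A_ack=2025 B_seq=2025 B_ack=100

Answer: 440 2025 2025 100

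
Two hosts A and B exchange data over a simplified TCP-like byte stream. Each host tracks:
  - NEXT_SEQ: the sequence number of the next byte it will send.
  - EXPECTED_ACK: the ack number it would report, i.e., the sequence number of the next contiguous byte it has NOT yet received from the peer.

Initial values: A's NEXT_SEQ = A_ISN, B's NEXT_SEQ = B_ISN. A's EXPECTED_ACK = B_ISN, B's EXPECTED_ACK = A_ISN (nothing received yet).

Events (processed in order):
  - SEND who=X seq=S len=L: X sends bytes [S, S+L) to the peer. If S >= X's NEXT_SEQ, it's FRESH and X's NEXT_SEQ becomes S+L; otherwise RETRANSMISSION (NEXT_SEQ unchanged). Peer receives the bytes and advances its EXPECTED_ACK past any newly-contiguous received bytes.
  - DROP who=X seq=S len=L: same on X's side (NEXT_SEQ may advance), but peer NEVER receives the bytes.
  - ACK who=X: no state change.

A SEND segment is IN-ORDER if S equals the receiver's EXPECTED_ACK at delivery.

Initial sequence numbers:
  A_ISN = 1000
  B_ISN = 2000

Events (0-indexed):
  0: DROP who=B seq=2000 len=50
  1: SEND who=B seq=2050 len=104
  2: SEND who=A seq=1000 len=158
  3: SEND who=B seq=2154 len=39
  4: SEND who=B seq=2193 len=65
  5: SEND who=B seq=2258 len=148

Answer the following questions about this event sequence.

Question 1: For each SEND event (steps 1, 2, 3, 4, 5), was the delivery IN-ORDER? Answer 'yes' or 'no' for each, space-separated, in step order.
Step 1: SEND seq=2050 -> out-of-order
Step 2: SEND seq=1000 -> in-order
Step 3: SEND seq=2154 -> out-of-order
Step 4: SEND seq=2193 -> out-of-order
Step 5: SEND seq=2258 -> out-of-order

Answer: no yes no no no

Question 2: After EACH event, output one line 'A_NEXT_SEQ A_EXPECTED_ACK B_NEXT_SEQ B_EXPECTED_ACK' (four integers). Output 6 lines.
1000 2000 2050 1000
1000 2000 2154 1000
1158 2000 2154 1158
1158 2000 2193 1158
1158 2000 2258 1158
1158 2000 2406 1158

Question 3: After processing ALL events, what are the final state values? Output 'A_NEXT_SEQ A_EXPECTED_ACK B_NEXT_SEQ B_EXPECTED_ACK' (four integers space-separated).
Answer: 1158 2000 2406 1158

Derivation:
After event 0: A_seq=1000 A_ack=2000 B_seq=2050 B_ack=1000
After event 1: A_seq=1000 A_ack=2000 B_seq=2154 B_ack=1000
After event 2: A_seq=1158 A_ack=2000 B_seq=2154 B_ack=1158
After event 3: A_seq=1158 A_ack=2000 B_seq=2193 B_ack=1158
After event 4: A_seq=1158 A_ack=2000 B_seq=2258 B_ack=1158
After event 5: A_seq=1158 A_ack=2000 B_seq=2406 B_ack=1158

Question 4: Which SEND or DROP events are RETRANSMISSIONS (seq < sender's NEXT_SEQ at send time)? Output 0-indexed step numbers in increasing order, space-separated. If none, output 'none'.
Answer: none

Derivation:
Step 0: DROP seq=2000 -> fresh
Step 1: SEND seq=2050 -> fresh
Step 2: SEND seq=1000 -> fresh
Step 3: SEND seq=2154 -> fresh
Step 4: SEND seq=2193 -> fresh
Step 5: SEND seq=2258 -> fresh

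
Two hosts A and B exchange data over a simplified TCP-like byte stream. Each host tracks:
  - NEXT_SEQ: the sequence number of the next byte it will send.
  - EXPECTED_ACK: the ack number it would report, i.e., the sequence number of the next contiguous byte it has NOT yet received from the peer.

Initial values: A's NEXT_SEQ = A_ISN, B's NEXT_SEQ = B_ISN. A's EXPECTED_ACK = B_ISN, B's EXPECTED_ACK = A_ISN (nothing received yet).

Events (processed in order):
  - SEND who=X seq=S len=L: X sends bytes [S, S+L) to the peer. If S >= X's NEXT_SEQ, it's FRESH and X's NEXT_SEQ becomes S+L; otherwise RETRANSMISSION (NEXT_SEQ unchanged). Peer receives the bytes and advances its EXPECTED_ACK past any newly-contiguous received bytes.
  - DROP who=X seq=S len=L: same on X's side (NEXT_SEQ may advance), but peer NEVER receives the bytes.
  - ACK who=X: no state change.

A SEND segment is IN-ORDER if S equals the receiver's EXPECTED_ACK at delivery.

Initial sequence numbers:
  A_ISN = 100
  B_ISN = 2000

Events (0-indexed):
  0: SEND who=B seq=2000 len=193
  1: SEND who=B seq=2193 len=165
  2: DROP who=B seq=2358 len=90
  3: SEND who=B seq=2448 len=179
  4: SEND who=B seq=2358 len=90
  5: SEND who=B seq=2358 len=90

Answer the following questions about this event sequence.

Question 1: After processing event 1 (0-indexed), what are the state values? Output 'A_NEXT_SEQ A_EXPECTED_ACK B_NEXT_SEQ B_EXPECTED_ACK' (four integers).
After event 0: A_seq=100 A_ack=2193 B_seq=2193 B_ack=100
After event 1: A_seq=100 A_ack=2358 B_seq=2358 B_ack=100

100 2358 2358 100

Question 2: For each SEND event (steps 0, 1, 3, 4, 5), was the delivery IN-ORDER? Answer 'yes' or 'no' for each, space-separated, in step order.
Step 0: SEND seq=2000 -> in-order
Step 1: SEND seq=2193 -> in-order
Step 3: SEND seq=2448 -> out-of-order
Step 4: SEND seq=2358 -> in-order
Step 5: SEND seq=2358 -> out-of-order

Answer: yes yes no yes no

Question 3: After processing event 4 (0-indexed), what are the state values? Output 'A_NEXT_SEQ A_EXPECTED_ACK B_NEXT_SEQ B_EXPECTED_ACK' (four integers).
After event 0: A_seq=100 A_ack=2193 B_seq=2193 B_ack=100
After event 1: A_seq=100 A_ack=2358 B_seq=2358 B_ack=100
After event 2: A_seq=100 A_ack=2358 B_seq=2448 B_ack=100
After event 3: A_seq=100 A_ack=2358 B_seq=2627 B_ack=100
After event 4: A_seq=100 A_ack=2627 B_seq=2627 B_ack=100

100 2627 2627 100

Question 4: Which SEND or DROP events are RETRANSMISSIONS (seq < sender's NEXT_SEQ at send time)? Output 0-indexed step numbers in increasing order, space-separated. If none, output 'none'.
Step 0: SEND seq=2000 -> fresh
Step 1: SEND seq=2193 -> fresh
Step 2: DROP seq=2358 -> fresh
Step 3: SEND seq=2448 -> fresh
Step 4: SEND seq=2358 -> retransmit
Step 5: SEND seq=2358 -> retransmit

Answer: 4 5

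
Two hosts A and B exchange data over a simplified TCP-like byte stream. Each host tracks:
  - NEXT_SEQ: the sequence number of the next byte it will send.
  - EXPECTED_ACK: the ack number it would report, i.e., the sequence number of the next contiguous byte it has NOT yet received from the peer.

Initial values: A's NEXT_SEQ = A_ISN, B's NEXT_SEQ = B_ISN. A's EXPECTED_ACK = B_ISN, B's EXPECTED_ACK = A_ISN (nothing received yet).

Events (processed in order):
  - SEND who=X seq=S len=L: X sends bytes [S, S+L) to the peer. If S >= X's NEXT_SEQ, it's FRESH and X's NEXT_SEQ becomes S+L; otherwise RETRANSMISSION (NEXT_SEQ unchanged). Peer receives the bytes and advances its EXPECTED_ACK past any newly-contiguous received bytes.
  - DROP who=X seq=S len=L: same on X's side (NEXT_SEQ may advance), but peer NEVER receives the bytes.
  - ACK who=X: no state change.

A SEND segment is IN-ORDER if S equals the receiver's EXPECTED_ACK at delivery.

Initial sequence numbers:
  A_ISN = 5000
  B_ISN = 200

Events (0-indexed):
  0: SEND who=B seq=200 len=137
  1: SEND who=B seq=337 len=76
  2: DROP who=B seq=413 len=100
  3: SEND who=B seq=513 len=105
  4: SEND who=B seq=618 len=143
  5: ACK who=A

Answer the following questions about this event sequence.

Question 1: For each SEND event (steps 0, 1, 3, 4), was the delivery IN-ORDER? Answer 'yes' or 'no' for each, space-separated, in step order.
Step 0: SEND seq=200 -> in-order
Step 1: SEND seq=337 -> in-order
Step 3: SEND seq=513 -> out-of-order
Step 4: SEND seq=618 -> out-of-order

Answer: yes yes no no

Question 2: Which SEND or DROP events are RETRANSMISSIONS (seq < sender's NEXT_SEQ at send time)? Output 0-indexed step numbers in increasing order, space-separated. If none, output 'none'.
Step 0: SEND seq=200 -> fresh
Step 1: SEND seq=337 -> fresh
Step 2: DROP seq=413 -> fresh
Step 3: SEND seq=513 -> fresh
Step 4: SEND seq=618 -> fresh

Answer: none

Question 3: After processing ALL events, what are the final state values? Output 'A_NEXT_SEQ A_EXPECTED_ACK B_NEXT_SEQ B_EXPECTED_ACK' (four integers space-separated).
Answer: 5000 413 761 5000

Derivation:
After event 0: A_seq=5000 A_ack=337 B_seq=337 B_ack=5000
After event 1: A_seq=5000 A_ack=413 B_seq=413 B_ack=5000
After event 2: A_seq=5000 A_ack=413 B_seq=513 B_ack=5000
After event 3: A_seq=5000 A_ack=413 B_seq=618 B_ack=5000
After event 4: A_seq=5000 A_ack=413 B_seq=761 B_ack=5000
After event 5: A_seq=5000 A_ack=413 B_seq=761 B_ack=5000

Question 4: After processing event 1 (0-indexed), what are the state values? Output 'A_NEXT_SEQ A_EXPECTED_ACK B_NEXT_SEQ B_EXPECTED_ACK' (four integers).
After event 0: A_seq=5000 A_ack=337 B_seq=337 B_ack=5000
After event 1: A_seq=5000 A_ack=413 B_seq=413 B_ack=5000

5000 413 413 5000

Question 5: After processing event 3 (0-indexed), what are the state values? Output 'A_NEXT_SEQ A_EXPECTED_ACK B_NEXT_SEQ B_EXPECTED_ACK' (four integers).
After event 0: A_seq=5000 A_ack=337 B_seq=337 B_ack=5000
After event 1: A_seq=5000 A_ack=413 B_seq=413 B_ack=5000
After event 2: A_seq=5000 A_ack=413 B_seq=513 B_ack=5000
After event 3: A_seq=5000 A_ack=413 B_seq=618 B_ack=5000

5000 413 618 5000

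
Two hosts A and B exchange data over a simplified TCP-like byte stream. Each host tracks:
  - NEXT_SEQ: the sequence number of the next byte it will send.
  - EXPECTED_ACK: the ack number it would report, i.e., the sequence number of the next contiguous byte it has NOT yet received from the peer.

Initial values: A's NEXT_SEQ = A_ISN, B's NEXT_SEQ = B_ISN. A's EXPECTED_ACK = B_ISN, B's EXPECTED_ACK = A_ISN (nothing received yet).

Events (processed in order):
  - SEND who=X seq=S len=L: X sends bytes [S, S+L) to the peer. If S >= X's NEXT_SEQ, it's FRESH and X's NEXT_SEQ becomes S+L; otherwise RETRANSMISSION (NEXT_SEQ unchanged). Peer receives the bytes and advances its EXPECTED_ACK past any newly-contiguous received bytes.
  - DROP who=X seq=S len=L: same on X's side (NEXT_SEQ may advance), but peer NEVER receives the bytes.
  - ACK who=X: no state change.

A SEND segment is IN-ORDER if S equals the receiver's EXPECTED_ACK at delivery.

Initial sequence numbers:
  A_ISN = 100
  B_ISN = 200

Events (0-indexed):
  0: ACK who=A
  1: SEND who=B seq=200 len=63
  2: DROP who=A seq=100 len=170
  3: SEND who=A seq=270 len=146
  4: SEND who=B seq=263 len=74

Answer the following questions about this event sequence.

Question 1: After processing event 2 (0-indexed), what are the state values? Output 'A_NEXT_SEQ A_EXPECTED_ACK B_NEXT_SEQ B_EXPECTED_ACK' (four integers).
After event 0: A_seq=100 A_ack=200 B_seq=200 B_ack=100
After event 1: A_seq=100 A_ack=263 B_seq=263 B_ack=100
After event 2: A_seq=270 A_ack=263 B_seq=263 B_ack=100

270 263 263 100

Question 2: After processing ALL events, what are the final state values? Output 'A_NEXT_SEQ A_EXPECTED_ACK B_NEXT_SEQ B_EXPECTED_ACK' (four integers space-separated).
After event 0: A_seq=100 A_ack=200 B_seq=200 B_ack=100
After event 1: A_seq=100 A_ack=263 B_seq=263 B_ack=100
After event 2: A_seq=270 A_ack=263 B_seq=263 B_ack=100
After event 3: A_seq=416 A_ack=263 B_seq=263 B_ack=100
After event 4: A_seq=416 A_ack=337 B_seq=337 B_ack=100

Answer: 416 337 337 100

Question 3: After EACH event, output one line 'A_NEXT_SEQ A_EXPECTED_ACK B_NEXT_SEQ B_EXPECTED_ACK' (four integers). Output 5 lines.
100 200 200 100
100 263 263 100
270 263 263 100
416 263 263 100
416 337 337 100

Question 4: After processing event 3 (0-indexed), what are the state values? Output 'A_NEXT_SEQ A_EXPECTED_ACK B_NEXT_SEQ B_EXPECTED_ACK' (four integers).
After event 0: A_seq=100 A_ack=200 B_seq=200 B_ack=100
After event 1: A_seq=100 A_ack=263 B_seq=263 B_ack=100
After event 2: A_seq=270 A_ack=263 B_seq=263 B_ack=100
After event 3: A_seq=416 A_ack=263 B_seq=263 B_ack=100

416 263 263 100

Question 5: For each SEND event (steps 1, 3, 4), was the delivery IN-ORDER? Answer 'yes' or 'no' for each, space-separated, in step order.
Answer: yes no yes

Derivation:
Step 1: SEND seq=200 -> in-order
Step 3: SEND seq=270 -> out-of-order
Step 4: SEND seq=263 -> in-order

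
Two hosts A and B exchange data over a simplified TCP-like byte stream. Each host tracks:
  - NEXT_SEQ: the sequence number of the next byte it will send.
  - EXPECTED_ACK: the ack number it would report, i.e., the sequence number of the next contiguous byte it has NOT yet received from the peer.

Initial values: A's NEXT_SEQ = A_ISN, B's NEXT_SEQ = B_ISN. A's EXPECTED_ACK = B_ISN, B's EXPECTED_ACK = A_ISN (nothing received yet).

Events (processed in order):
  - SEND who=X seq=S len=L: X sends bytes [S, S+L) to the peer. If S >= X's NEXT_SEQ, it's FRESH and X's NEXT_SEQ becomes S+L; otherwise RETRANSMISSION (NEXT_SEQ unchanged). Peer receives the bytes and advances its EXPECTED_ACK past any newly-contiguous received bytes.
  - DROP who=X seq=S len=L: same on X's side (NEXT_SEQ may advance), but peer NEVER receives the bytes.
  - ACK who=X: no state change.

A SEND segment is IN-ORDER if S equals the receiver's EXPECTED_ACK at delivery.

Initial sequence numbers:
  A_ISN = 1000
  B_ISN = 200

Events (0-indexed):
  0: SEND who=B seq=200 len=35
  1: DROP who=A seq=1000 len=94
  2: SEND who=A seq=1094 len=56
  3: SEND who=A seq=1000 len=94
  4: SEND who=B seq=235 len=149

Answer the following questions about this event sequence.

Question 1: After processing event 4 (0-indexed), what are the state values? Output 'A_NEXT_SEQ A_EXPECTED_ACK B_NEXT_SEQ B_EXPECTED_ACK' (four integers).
After event 0: A_seq=1000 A_ack=235 B_seq=235 B_ack=1000
After event 1: A_seq=1094 A_ack=235 B_seq=235 B_ack=1000
After event 2: A_seq=1150 A_ack=235 B_seq=235 B_ack=1000
After event 3: A_seq=1150 A_ack=235 B_seq=235 B_ack=1150
After event 4: A_seq=1150 A_ack=384 B_seq=384 B_ack=1150

1150 384 384 1150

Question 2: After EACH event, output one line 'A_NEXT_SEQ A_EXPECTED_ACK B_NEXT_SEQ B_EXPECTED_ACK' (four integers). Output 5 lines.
1000 235 235 1000
1094 235 235 1000
1150 235 235 1000
1150 235 235 1150
1150 384 384 1150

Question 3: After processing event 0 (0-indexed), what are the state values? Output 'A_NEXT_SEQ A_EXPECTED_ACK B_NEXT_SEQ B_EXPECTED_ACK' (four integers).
After event 0: A_seq=1000 A_ack=235 B_seq=235 B_ack=1000

1000 235 235 1000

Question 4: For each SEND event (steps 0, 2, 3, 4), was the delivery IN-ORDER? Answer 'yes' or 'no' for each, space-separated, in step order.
Step 0: SEND seq=200 -> in-order
Step 2: SEND seq=1094 -> out-of-order
Step 3: SEND seq=1000 -> in-order
Step 4: SEND seq=235 -> in-order

Answer: yes no yes yes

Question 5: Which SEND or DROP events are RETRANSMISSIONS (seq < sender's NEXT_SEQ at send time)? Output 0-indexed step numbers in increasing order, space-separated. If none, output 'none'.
Step 0: SEND seq=200 -> fresh
Step 1: DROP seq=1000 -> fresh
Step 2: SEND seq=1094 -> fresh
Step 3: SEND seq=1000 -> retransmit
Step 4: SEND seq=235 -> fresh

Answer: 3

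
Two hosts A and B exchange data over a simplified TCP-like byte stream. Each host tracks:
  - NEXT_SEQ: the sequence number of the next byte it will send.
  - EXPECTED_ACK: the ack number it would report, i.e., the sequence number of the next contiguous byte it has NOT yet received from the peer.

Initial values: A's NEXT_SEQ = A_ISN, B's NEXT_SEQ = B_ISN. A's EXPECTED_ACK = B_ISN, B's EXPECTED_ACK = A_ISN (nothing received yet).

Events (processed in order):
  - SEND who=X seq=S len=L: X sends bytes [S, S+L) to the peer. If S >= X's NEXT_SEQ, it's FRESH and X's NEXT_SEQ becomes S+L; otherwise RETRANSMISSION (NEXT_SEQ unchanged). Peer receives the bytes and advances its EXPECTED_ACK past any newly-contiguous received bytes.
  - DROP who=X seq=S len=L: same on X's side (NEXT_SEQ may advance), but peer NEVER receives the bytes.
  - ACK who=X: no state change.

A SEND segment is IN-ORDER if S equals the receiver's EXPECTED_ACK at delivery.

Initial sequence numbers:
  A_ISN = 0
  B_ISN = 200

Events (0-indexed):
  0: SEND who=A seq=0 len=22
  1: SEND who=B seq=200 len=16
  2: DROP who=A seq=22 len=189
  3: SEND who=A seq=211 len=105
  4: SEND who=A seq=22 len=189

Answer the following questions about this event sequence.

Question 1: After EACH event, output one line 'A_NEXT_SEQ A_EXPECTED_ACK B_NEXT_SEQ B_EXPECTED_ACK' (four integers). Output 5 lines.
22 200 200 22
22 216 216 22
211 216 216 22
316 216 216 22
316 216 216 316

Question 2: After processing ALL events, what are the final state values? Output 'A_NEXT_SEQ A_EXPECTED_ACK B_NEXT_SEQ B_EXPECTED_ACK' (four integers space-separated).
After event 0: A_seq=22 A_ack=200 B_seq=200 B_ack=22
After event 1: A_seq=22 A_ack=216 B_seq=216 B_ack=22
After event 2: A_seq=211 A_ack=216 B_seq=216 B_ack=22
After event 3: A_seq=316 A_ack=216 B_seq=216 B_ack=22
After event 4: A_seq=316 A_ack=216 B_seq=216 B_ack=316

Answer: 316 216 216 316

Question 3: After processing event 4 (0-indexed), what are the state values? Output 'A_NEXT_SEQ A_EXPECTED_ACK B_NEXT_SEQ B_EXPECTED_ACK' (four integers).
After event 0: A_seq=22 A_ack=200 B_seq=200 B_ack=22
After event 1: A_seq=22 A_ack=216 B_seq=216 B_ack=22
After event 2: A_seq=211 A_ack=216 B_seq=216 B_ack=22
After event 3: A_seq=316 A_ack=216 B_seq=216 B_ack=22
After event 4: A_seq=316 A_ack=216 B_seq=216 B_ack=316

316 216 216 316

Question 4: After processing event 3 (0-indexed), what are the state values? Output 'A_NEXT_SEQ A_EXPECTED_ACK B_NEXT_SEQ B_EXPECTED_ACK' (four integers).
After event 0: A_seq=22 A_ack=200 B_seq=200 B_ack=22
After event 1: A_seq=22 A_ack=216 B_seq=216 B_ack=22
After event 2: A_seq=211 A_ack=216 B_seq=216 B_ack=22
After event 3: A_seq=316 A_ack=216 B_seq=216 B_ack=22

316 216 216 22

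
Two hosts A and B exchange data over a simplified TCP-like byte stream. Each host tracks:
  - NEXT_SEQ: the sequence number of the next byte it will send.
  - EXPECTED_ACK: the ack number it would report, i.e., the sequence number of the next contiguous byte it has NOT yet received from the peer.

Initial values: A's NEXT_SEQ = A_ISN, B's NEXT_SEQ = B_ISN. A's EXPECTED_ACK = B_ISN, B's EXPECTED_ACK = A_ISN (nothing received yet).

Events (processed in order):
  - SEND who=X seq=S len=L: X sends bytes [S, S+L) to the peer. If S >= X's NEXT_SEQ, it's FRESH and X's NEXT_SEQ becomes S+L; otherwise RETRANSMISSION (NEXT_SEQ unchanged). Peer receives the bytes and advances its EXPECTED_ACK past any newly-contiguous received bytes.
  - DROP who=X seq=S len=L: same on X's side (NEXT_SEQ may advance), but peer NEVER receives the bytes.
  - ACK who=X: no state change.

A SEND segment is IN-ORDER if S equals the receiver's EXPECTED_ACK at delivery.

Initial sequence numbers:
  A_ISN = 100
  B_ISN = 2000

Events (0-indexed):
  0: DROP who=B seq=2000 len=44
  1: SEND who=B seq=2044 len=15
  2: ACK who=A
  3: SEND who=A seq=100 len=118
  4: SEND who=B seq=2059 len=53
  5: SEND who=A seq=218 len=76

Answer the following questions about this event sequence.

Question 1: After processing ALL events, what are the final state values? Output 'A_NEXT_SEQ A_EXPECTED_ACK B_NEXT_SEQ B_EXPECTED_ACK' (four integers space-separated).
After event 0: A_seq=100 A_ack=2000 B_seq=2044 B_ack=100
After event 1: A_seq=100 A_ack=2000 B_seq=2059 B_ack=100
After event 2: A_seq=100 A_ack=2000 B_seq=2059 B_ack=100
After event 3: A_seq=218 A_ack=2000 B_seq=2059 B_ack=218
After event 4: A_seq=218 A_ack=2000 B_seq=2112 B_ack=218
After event 5: A_seq=294 A_ack=2000 B_seq=2112 B_ack=294

Answer: 294 2000 2112 294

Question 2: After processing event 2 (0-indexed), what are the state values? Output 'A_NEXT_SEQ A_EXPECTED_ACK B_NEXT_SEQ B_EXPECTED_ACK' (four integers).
After event 0: A_seq=100 A_ack=2000 B_seq=2044 B_ack=100
After event 1: A_seq=100 A_ack=2000 B_seq=2059 B_ack=100
After event 2: A_seq=100 A_ack=2000 B_seq=2059 B_ack=100

100 2000 2059 100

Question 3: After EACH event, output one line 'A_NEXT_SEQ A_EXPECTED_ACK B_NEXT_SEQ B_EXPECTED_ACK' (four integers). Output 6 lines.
100 2000 2044 100
100 2000 2059 100
100 2000 2059 100
218 2000 2059 218
218 2000 2112 218
294 2000 2112 294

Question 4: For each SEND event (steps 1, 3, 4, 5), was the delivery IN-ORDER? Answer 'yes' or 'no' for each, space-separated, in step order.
Step 1: SEND seq=2044 -> out-of-order
Step 3: SEND seq=100 -> in-order
Step 4: SEND seq=2059 -> out-of-order
Step 5: SEND seq=218 -> in-order

Answer: no yes no yes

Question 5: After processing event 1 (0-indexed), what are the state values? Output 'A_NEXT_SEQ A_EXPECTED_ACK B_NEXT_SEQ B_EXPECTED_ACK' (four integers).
After event 0: A_seq=100 A_ack=2000 B_seq=2044 B_ack=100
After event 1: A_seq=100 A_ack=2000 B_seq=2059 B_ack=100

100 2000 2059 100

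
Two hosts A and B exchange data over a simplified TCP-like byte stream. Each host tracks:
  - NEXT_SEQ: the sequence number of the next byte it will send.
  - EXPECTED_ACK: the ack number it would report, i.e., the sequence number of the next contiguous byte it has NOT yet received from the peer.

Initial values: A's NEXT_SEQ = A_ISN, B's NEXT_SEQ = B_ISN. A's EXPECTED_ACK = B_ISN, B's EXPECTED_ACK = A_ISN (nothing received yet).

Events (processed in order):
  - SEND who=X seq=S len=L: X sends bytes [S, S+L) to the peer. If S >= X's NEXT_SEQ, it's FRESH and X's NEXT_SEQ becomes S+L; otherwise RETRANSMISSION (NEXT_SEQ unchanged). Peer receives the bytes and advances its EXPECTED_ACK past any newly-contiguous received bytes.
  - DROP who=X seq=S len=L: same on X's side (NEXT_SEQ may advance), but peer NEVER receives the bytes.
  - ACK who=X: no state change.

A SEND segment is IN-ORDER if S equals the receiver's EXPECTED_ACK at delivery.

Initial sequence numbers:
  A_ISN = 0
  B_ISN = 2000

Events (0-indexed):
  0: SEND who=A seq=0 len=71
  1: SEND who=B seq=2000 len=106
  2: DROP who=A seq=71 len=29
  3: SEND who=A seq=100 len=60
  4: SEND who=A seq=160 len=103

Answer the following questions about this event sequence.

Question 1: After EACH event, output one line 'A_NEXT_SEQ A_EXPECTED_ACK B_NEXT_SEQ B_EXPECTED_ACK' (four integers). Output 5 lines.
71 2000 2000 71
71 2106 2106 71
100 2106 2106 71
160 2106 2106 71
263 2106 2106 71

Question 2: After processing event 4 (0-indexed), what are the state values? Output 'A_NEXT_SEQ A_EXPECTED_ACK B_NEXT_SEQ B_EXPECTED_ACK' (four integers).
After event 0: A_seq=71 A_ack=2000 B_seq=2000 B_ack=71
After event 1: A_seq=71 A_ack=2106 B_seq=2106 B_ack=71
After event 2: A_seq=100 A_ack=2106 B_seq=2106 B_ack=71
After event 3: A_seq=160 A_ack=2106 B_seq=2106 B_ack=71
After event 4: A_seq=263 A_ack=2106 B_seq=2106 B_ack=71

263 2106 2106 71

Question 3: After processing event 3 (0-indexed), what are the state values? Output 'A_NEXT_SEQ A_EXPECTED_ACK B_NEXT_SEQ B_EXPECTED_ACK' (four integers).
After event 0: A_seq=71 A_ack=2000 B_seq=2000 B_ack=71
After event 1: A_seq=71 A_ack=2106 B_seq=2106 B_ack=71
After event 2: A_seq=100 A_ack=2106 B_seq=2106 B_ack=71
After event 3: A_seq=160 A_ack=2106 B_seq=2106 B_ack=71

160 2106 2106 71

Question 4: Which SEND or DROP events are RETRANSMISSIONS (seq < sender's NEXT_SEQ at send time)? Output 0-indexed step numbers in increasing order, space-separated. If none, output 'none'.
Answer: none

Derivation:
Step 0: SEND seq=0 -> fresh
Step 1: SEND seq=2000 -> fresh
Step 2: DROP seq=71 -> fresh
Step 3: SEND seq=100 -> fresh
Step 4: SEND seq=160 -> fresh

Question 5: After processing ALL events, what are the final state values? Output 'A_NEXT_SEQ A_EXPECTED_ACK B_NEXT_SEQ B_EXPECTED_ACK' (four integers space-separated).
After event 0: A_seq=71 A_ack=2000 B_seq=2000 B_ack=71
After event 1: A_seq=71 A_ack=2106 B_seq=2106 B_ack=71
After event 2: A_seq=100 A_ack=2106 B_seq=2106 B_ack=71
After event 3: A_seq=160 A_ack=2106 B_seq=2106 B_ack=71
After event 4: A_seq=263 A_ack=2106 B_seq=2106 B_ack=71

Answer: 263 2106 2106 71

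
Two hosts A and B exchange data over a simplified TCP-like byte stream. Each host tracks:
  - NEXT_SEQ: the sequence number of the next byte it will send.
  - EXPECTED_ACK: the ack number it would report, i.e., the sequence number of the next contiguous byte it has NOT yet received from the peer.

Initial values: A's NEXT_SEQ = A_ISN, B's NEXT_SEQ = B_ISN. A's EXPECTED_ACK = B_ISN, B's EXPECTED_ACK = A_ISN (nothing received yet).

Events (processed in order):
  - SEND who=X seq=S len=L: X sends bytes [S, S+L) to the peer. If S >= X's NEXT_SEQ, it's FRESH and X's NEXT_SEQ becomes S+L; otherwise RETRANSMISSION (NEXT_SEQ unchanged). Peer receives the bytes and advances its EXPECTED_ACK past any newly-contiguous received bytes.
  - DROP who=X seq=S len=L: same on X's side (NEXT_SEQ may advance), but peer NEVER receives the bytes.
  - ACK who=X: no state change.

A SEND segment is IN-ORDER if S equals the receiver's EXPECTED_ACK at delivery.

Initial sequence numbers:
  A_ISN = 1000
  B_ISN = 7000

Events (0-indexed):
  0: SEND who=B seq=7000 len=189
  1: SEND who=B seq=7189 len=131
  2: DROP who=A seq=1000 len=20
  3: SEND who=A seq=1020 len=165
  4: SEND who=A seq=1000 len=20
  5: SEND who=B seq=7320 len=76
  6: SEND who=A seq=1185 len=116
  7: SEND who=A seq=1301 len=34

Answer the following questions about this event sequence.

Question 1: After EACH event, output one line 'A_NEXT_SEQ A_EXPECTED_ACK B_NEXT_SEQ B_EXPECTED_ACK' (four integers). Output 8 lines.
1000 7189 7189 1000
1000 7320 7320 1000
1020 7320 7320 1000
1185 7320 7320 1000
1185 7320 7320 1185
1185 7396 7396 1185
1301 7396 7396 1301
1335 7396 7396 1335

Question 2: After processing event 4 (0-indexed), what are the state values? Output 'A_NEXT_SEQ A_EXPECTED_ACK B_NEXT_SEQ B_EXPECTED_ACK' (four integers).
After event 0: A_seq=1000 A_ack=7189 B_seq=7189 B_ack=1000
After event 1: A_seq=1000 A_ack=7320 B_seq=7320 B_ack=1000
After event 2: A_seq=1020 A_ack=7320 B_seq=7320 B_ack=1000
After event 3: A_seq=1185 A_ack=7320 B_seq=7320 B_ack=1000
After event 4: A_seq=1185 A_ack=7320 B_seq=7320 B_ack=1185

1185 7320 7320 1185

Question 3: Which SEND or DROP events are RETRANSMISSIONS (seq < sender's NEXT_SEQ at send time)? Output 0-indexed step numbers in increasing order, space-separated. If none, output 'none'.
Answer: 4

Derivation:
Step 0: SEND seq=7000 -> fresh
Step 1: SEND seq=7189 -> fresh
Step 2: DROP seq=1000 -> fresh
Step 3: SEND seq=1020 -> fresh
Step 4: SEND seq=1000 -> retransmit
Step 5: SEND seq=7320 -> fresh
Step 6: SEND seq=1185 -> fresh
Step 7: SEND seq=1301 -> fresh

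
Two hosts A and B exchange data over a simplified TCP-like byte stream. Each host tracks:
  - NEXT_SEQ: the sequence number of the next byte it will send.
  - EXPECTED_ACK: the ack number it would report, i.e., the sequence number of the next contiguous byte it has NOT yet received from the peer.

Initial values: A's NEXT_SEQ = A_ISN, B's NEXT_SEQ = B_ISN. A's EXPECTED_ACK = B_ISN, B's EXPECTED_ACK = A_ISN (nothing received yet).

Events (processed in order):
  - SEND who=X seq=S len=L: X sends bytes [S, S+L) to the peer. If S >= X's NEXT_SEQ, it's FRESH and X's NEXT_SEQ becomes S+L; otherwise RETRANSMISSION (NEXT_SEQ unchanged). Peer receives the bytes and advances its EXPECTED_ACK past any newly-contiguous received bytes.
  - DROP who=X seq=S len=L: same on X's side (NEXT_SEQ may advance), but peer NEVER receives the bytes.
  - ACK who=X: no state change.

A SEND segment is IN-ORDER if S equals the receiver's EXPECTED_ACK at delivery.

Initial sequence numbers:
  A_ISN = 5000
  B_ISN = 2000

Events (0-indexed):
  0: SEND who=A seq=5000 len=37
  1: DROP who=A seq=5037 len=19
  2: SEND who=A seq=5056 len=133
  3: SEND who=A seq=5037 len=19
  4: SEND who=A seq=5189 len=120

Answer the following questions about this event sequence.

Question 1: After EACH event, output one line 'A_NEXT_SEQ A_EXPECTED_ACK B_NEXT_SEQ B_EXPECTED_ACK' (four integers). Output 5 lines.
5037 2000 2000 5037
5056 2000 2000 5037
5189 2000 2000 5037
5189 2000 2000 5189
5309 2000 2000 5309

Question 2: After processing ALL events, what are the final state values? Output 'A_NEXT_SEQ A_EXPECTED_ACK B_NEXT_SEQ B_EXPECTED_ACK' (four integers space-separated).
Answer: 5309 2000 2000 5309

Derivation:
After event 0: A_seq=5037 A_ack=2000 B_seq=2000 B_ack=5037
After event 1: A_seq=5056 A_ack=2000 B_seq=2000 B_ack=5037
After event 2: A_seq=5189 A_ack=2000 B_seq=2000 B_ack=5037
After event 3: A_seq=5189 A_ack=2000 B_seq=2000 B_ack=5189
After event 4: A_seq=5309 A_ack=2000 B_seq=2000 B_ack=5309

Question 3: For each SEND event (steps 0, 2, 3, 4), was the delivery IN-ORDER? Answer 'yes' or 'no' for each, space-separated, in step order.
Step 0: SEND seq=5000 -> in-order
Step 2: SEND seq=5056 -> out-of-order
Step 3: SEND seq=5037 -> in-order
Step 4: SEND seq=5189 -> in-order

Answer: yes no yes yes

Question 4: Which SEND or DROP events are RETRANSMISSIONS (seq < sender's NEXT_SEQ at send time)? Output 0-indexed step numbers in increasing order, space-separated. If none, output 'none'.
Step 0: SEND seq=5000 -> fresh
Step 1: DROP seq=5037 -> fresh
Step 2: SEND seq=5056 -> fresh
Step 3: SEND seq=5037 -> retransmit
Step 4: SEND seq=5189 -> fresh

Answer: 3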